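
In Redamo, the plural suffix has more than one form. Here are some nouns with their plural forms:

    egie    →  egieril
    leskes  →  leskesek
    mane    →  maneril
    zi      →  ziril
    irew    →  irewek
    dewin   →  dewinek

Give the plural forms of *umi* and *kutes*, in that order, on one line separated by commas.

umiril, kutesek

Looking at the final sound of each stem: -ek when the stem ends in a consonant (*leskes*, *irew*, *dewin*); -ril when the stem ends in a vowel (*egie*, *mane*, *zi*).
*umi* — final sound /i/ (a vowel) → -ril → *umiril*.
*kutes*: final sound = /s/, a consonant → -ek → *kutesek*.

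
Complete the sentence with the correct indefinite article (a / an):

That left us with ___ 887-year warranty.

an

The indefinite article is chosen by the initial *sound* of the following word, not its spelling.
The number *887* is spoken "eight hundred …", beginning with /eɪt/ — a vowel sound.
So the article is *an*: That left us with an 887-year warranty.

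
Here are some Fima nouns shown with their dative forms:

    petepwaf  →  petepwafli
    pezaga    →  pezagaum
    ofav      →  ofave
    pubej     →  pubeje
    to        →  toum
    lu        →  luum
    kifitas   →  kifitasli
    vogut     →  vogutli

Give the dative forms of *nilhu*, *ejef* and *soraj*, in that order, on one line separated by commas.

The alternation tracks the final sound of the stem — -li when the stem ends in a voiceless consonant (*petepwaf*, *kifitas*, *vogut*); -e when the stem ends in a voiced consonant (*ofav*, *pubej*); -um when the stem ends in a vowel (*pezaga*, *to*, *lu*).
Since the final sound of *nilhu* is /u/ (a vowel), it takes -um, giving *nilhuum*.
Since the final sound of *ejef* is /f/ (a voiceless consonant), it takes -li, giving *ejefli*.
*soraj*: final sound = /j/, a voiced consonant → -e → *soraje*.

nilhuum, ejefli, soraje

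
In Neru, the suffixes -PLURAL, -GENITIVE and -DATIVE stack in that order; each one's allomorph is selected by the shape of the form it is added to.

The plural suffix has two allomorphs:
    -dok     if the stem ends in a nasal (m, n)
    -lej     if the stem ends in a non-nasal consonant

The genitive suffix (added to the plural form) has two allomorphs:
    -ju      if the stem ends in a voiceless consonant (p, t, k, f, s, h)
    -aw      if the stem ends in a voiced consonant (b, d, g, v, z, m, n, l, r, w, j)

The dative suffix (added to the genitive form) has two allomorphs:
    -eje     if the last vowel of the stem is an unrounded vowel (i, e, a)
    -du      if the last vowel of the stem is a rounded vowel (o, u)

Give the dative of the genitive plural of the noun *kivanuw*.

kivanuwlejaweje

*kivanuw*: final consonant = /w/, non-nasal → -lej → *kivanuwlej*.
The plural form *kivanuwlej*: final consonant = /j/, voiced → -aw → *kivanuwlejaw*.
The last vowel of the genitive form *kivanuwlejaw* is /a/, which is an unrounded vowel, so the dative suffix is -eje, giving *kivanuwlejaweje*.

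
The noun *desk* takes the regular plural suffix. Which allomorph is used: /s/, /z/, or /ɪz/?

/s/

The stem *desk* ends in a voiceless non-sibilant consonant.
The plural suffix surfaces as /ɪz/ after sibilants, /s/ after other voiceless consonants, and /z/ after other voiced sounds.
So the plural -s on *desk* is pronounced /s/.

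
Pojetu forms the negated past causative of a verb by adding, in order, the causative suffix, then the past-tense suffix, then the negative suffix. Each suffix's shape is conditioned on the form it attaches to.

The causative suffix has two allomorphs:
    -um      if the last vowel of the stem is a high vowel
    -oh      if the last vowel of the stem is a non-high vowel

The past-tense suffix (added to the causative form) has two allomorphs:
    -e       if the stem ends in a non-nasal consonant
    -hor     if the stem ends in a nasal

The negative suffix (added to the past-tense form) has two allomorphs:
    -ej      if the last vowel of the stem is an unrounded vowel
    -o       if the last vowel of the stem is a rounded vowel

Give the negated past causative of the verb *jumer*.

The last vowel of *jumer* is /e/, which is a non-high vowel, so the causative suffix is -oh, giving *jumeroh*.
The final consonant of the causative form *jumeroh* is /h/, which is non-nasal, so the past-tense suffix is -e, giving *jumerohe*.
The past-tense form *jumerohe*: last vowel = /e/, an unrounded vowel → -ej → *jumeroheej*.

jumeroheej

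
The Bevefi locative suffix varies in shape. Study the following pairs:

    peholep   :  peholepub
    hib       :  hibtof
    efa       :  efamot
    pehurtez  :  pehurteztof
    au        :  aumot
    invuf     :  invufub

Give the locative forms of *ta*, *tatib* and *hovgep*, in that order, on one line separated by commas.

tamot, tatibtof, hovgepub

The suffix is conditioned by the final sound: -ub when the stem ends in a voiceless consonant (*peholep*, *invuf*); -tof when the stem ends in a voiced consonant (*hib*, *pehurtez*); -mot when the stem ends in a vowel (*efa*, *au*).
*ta* — final sound /a/ (a vowel) → -mot → *tamot*.
*tatib* — final sound /b/ (a voiced consonant) → -tof → *tatibtof*.
Since the final sound of *hovgep* is /p/ (a voiceless consonant), it takes -ub, giving *hovgepub*.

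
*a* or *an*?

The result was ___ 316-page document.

a

The indefinite article is chosen by the initial *sound* of the following word, not its spelling.
The number *316* is spoken "three hundred …", beginning with /θriː/ — a consonant sound.
So the article is *a*: The result was a 316-page document.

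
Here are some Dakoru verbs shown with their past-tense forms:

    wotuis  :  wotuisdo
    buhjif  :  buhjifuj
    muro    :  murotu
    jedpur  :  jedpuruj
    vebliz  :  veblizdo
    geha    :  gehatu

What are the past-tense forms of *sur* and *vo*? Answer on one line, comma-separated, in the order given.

suruj, votu

The suffix is conditioned by the final sound: -do when the stem ends in a sibilant (*wotuis*, *vebliz*); -uj when the stem ends in a non-sibilant consonant (*buhjif*, *jedpur*); -tu when the stem ends in a vowel (*muro*, *geha*).
*sur*: final sound = /r/, a non-sibilant consonant → -uj → *suruj*.
The final sound of *vo* is /o/, which is a vowel, so the suffix is -tu, giving *votu*.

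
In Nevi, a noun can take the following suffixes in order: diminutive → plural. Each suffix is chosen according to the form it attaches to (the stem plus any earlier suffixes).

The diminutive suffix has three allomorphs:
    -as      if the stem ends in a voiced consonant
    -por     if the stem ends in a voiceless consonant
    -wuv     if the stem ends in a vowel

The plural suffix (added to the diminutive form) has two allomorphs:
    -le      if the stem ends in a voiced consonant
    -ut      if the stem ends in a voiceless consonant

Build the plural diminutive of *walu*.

waluwuvle

Since the final sound of *walu* is /u/ (a vowel), it takes -wuv, giving *waluwuv*.
The final consonant of the diminutive form *waluwuv* is /v/, which is voiced, so the plural suffix is -le, giving *waluwuvle*.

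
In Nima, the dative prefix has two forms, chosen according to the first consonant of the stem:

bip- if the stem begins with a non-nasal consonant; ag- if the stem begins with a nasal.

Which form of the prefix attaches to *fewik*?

*fewik*: first consonant = /f/, non-nasal → bip-.

bip-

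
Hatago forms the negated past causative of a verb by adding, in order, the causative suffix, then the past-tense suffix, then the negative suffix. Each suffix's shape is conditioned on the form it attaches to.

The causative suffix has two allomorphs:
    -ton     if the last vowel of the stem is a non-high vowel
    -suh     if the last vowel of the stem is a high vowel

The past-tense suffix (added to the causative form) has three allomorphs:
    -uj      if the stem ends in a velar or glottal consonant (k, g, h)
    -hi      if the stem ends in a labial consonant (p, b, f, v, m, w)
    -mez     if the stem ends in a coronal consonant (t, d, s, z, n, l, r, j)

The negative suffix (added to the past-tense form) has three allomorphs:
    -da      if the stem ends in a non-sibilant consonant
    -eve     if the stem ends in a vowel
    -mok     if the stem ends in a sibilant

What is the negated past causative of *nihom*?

The last vowel of *nihom* is /o/, which is a non-high vowel, so the causative suffix is -ton, giving *nihomton*.
Since the final consonant of the causative form *nihomton* is /n/ (coronal), it takes -mez, giving *nihomtonmez*.
The past-tense form *nihomtonmez*: final sound = /z/, a sibilant → -mok → *nihomtonmezmok*.

nihomtonmezmok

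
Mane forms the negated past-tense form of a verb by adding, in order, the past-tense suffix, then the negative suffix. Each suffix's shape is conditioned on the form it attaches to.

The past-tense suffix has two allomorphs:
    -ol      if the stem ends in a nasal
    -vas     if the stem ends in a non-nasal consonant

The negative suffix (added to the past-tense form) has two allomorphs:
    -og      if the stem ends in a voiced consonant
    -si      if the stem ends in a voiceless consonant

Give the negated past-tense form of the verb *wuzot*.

wuzotvassi

Since the final consonant of *wuzot* is /t/ (non-nasal), it takes -vas, giving *wuzotvas*.
Since the final consonant of the past-tense form *wuzotvas* is /s/ (voiceless), it takes -si, giving *wuzotvassi*.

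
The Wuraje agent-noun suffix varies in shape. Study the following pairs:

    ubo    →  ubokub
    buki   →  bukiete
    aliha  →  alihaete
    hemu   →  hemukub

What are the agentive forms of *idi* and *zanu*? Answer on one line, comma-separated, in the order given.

The pattern is rounding harmony: -kub when the last vowel of the stem is a rounded vowel (*ubo*, *hemu*); -ete when the last vowel of the stem is an unrounded vowel (*buki*, *aliha*).
*idi*: last vowel = /i/, an unrounded vowel → -ete → *idiete*.
The last vowel of *zanu* is /u/, which is a rounded vowel, so the suffix is -kub, giving *zanukub*.

idiete, zanukub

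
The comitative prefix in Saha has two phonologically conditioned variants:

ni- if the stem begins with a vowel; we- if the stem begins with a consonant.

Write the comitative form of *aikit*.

*aikit* — first sound /a/ (a vowel) → ni- → *niaikit*.

niaikit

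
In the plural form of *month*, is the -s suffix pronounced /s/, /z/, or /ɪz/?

The stem *month* ends in a voiceless non-sibilant consonant.
The plural suffix surfaces as /ɪz/ after sibilants, /s/ after other voiceless consonants, and /z/ after other voiced sounds.
So the plural -s on *month* is pronounced /s/.

/s/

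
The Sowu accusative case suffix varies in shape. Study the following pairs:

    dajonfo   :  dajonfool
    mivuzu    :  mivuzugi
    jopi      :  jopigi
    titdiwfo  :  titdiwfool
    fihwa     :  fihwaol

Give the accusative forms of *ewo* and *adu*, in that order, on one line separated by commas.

The pattern is height harmony: -gi when the last vowel of the stem is a high vowel (*mivuzu*, *jopi*); -ol when the last vowel of the stem is a non-high vowel (*dajonfo*, *titdiwfo*, *fihwa*).
*ewo*: last vowel = /o/, a non-high vowel → -ol → *ewool*.
The last vowel of *adu* is /u/, which is a high vowel, so the suffix is -gi, giving *adugi*.

ewool, adugi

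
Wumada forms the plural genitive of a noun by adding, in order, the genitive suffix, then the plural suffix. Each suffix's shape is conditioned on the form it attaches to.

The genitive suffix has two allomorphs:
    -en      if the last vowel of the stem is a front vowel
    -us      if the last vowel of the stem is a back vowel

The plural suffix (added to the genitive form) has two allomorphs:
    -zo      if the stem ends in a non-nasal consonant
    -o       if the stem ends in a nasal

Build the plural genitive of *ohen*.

Since the last vowel of *ohen* is /e/ (a front vowel), it takes -en, giving *ohenen*.
The genitive form *ohenen* — final consonant /n/ (a nasal) → -o → *oheneno*.

oheneno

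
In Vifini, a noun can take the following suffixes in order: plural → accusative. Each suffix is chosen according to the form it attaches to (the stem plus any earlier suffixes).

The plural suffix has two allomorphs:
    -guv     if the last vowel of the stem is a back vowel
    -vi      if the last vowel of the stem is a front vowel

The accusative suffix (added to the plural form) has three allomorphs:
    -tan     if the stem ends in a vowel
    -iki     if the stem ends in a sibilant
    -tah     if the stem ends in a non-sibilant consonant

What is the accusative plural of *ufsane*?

The last vowel of *ufsane* is /e/, which is a front vowel, so the plural suffix is -vi, giving *ufsanevi*.
Since the final sound of the plural form *ufsanevi* is /i/ (a vowel), it takes -tan, giving *ufsanevitan*.

ufsanevitan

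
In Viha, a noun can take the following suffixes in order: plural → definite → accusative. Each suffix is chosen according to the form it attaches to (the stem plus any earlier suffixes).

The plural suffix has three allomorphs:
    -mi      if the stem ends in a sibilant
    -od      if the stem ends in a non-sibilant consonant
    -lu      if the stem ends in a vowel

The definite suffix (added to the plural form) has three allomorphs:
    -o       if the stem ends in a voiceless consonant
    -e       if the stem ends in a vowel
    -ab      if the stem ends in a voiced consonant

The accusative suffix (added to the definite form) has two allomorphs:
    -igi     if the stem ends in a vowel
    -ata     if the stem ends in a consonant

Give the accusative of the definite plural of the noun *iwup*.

The final sound of *iwup* is /p/, which is a non-sibilant consonant, so the plural suffix is -od, giving *iwupod*.
The plural form *iwupod*: final sound = /d/, a voiced consonant → -ab → *iwupodab*.
Since the final sound of the definite form *iwupodab* is /b/ (a consonant), it takes -ata, giving *iwupodabata*.

iwupodabata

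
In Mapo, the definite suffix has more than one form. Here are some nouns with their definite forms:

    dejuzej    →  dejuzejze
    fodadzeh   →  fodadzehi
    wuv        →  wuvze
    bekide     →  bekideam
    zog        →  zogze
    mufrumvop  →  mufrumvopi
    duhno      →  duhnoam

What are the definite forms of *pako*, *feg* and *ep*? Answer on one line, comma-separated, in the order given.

pakoam, fegze, epi

The alternation tracks the final sound of the stem — -i when the stem ends in a voiceless consonant (*fodadzeh*, *mufrumvop*); -ze when the stem ends in a voiced consonant (*dejuzej*, *wuv*, *zog*); -am when the stem ends in a vowel (*bekide*, *duhno*).
The final sound of *pako* is /o/, which is a vowel, so the suffix is -am, giving *pakoam*.
*feg* — final sound /g/ (a voiced consonant) → -ze → *fegze*.
Since the final sound of *ep* is /p/ (a voiceless consonant), it takes -i, giving *epi*.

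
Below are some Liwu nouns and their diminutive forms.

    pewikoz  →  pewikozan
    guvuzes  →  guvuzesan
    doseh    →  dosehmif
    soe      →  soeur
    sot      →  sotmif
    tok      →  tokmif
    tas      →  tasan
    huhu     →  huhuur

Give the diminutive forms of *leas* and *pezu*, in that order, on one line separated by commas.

The pattern is sibilance of the final sound: -an when the stem ends in a sibilant (*pewikoz*, *guvuzes*, *tas*); -mif when the stem ends in a non-sibilant consonant (*doseh*, *sot*, *tok*); -ur when the stem ends in a vowel (*soe*, *huhu*).
Since the final sound of *leas* is /s/ (a sibilant), it takes -an, giving *leasan*.
Since the final sound of *pezu* is /u/ (a vowel), it takes -ur, giving *pezuur*.

leasan, pezuur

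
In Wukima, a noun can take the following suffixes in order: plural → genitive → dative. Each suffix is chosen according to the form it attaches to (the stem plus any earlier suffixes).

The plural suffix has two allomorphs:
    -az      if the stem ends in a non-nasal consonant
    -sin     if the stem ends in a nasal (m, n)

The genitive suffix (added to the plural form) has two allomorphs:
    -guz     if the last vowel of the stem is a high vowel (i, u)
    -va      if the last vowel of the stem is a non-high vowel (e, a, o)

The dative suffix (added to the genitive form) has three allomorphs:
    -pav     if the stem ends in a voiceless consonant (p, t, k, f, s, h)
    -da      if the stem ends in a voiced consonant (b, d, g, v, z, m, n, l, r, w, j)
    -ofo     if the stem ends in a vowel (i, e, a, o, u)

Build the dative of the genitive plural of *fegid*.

The final consonant of *fegid* is /d/, which is non-nasal, so the plural suffix is -az, giving *fegidaz*.
The last vowel of the plural form *fegidaz* is /a/, which is a non-high vowel, so the genitive suffix is -va, giving *fegidazva*.
The genitive form *fegidazva*: final sound = /a/, a vowel → -ofo → *fegidazvaofo*.

fegidazvaofo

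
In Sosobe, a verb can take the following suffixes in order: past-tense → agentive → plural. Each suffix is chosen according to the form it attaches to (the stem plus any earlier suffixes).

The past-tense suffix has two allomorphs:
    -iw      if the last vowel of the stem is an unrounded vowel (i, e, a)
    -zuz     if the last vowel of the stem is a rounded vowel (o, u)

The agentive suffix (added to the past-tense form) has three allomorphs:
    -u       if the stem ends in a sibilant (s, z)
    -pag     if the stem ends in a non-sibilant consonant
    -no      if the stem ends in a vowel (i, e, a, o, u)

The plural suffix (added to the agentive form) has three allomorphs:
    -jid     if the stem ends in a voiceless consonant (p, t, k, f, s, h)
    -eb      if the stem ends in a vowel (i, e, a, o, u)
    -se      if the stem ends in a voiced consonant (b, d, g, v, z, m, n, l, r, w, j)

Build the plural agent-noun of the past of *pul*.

The last vowel of *pul* is /u/, which is a rounded vowel, so the past-tense suffix is -zuz, giving *pulzuz*.
The past-tense form *pulzuz* — final sound /z/ (a sibilant) → -u → *pulzuzu*.
The agentive form *pulzuzu*: final sound = /u/, a vowel → -eb → *pulzuzueb*.

pulzuzueb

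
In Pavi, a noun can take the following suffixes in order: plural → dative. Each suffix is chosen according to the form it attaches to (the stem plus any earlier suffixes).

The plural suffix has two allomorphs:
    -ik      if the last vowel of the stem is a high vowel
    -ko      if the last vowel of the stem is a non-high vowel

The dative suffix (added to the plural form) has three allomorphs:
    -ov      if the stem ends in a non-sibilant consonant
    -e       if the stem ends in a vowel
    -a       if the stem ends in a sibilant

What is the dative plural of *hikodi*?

*hikodi* — last vowel /i/ (a high vowel) → -ik → *hikodiik*.
The plural form *hikodiik*: final sound = /k/, a non-sibilant consonant → -ov → *hikodiikov*.

hikodiikov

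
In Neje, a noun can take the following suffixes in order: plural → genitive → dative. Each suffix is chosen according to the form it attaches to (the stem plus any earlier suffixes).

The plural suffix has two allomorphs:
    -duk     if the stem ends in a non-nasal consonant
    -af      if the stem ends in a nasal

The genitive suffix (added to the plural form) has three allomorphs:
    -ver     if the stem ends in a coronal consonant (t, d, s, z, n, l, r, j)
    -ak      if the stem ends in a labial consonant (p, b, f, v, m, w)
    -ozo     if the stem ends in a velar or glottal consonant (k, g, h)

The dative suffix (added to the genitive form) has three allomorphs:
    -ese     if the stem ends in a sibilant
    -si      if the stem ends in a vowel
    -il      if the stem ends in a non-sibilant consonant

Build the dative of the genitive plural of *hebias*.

Since the final consonant of *hebias* is /s/ (non-nasal), it takes -duk, giving *hebiasduk*.
The plural form *hebiasduk* — final consonant /k/ (velar/glottal) → -ozo → *hebiasdukozo*.
The genitive form *hebiasdukozo*: final sound = /o/, a vowel → -si → *hebiasdukozosi*.

hebiasdukozosi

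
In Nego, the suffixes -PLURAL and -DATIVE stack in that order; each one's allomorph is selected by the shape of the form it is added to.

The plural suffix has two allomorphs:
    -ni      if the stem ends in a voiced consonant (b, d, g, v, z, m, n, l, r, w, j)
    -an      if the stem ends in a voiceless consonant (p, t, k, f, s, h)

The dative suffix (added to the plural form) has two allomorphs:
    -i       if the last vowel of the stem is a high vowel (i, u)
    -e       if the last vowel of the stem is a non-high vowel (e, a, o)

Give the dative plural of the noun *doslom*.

Since the final consonant of *doslom* is /m/ (voiced), it takes -ni, giving *doslomni*.
The plural form *doslomni* — last vowel /i/ (a high vowel) → -i → *doslomnii*.

doslomnii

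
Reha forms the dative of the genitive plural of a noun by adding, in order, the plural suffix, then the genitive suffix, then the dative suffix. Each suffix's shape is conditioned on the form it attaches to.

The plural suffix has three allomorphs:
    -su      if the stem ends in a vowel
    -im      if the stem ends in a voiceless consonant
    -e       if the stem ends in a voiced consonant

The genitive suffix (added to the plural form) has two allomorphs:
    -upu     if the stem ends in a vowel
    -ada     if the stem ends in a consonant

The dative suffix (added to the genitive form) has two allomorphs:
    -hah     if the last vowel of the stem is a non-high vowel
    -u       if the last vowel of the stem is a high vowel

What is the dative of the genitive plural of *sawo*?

sawosuupuu

*sawo* — final sound /o/ (a vowel) → -su → *sawosu*.
The plural form *sawosu*: final sound = /u/, a vowel → -upu → *sawosuupu*.
The last vowel of the genitive form *sawosuupu* is /u/, which is a high vowel, so the dative suffix is -u, giving *sawosuupuu*.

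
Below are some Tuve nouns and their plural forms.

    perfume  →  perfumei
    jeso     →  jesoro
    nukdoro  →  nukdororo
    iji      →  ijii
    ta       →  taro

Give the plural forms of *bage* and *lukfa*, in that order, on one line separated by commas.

Looking at the last vowel of each stem: -i when the last vowel of the stem is a front vowel (*perfume*, *iji*); -ro when the last vowel of the stem is a back vowel (*jeso*, *nukdoro*, *ta*).
Since the last vowel of *bage* is /e/ (a front vowel), it takes -i, giving *bagei*.
Since the last vowel of *lukfa* is /a/ (a back vowel), it takes -ro, giving *lukfaro*.

bagei, lukfaro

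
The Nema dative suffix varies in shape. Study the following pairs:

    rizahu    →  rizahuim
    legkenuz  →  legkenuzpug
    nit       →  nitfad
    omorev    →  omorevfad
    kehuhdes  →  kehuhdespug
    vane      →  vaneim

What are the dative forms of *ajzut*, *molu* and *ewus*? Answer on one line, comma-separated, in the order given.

The suffix is conditioned by the final sound: -pug when the stem ends in a sibilant (*legkenuz*, *kehuhdes*); -fad when the stem ends in a non-sibilant consonant (*nit*, *omorev*); -im when the stem ends in a vowel (*rizahu*, *vane*).
*ajzut* — final sound /t/ (a non-sibilant consonant) → -fad → *ajzutfad*.
The final sound of *molu* is /u/, which is a vowel, so the suffix is -im, giving *moluim*.
*ewus*: final sound = /s/, a sibilant → -pug → *ewuspug*.

ajzutfad, moluim, ewuspug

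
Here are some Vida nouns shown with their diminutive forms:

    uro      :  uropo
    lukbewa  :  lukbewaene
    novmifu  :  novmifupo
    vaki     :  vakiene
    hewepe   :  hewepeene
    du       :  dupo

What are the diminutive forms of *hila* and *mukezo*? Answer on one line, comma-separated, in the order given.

The alternation tracks the last vowel of the stem — -po when the last vowel of the stem is a rounded vowel (*uro*, *novmifu*, *du*); -ene when the last vowel of the stem is an unrounded vowel (*lukbewa*, *vaki*, *hewepe*).
*hila*: last vowel = /a/, an unrounded vowel → -ene → *hilaene*.
Since the last vowel of *mukezo* is /o/ (a rounded vowel), it takes -po, giving *mukezopo*.

hilaene, mukezopo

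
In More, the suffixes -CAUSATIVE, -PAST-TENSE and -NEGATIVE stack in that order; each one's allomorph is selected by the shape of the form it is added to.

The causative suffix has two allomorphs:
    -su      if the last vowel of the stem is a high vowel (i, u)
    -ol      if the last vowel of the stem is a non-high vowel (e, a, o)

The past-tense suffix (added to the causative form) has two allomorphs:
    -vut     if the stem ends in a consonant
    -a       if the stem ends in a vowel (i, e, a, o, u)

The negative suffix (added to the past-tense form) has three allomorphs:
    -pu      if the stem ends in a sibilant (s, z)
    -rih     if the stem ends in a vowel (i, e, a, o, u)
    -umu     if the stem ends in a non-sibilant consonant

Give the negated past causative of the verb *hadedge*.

hadedgeolvutumu

Since the last vowel of *hadedge* is /e/ (a non-high vowel), it takes -ol, giving *hadedgeol*.
The final sound of the causative form *hadedgeol* is /l/, which is a consonant, so the past-tense suffix is -vut, giving *hadedgeolvut*.
The past-tense form *hadedgeolvut* — final sound /t/ (a non-sibilant consonant) → -umu → *hadedgeolvutumu*.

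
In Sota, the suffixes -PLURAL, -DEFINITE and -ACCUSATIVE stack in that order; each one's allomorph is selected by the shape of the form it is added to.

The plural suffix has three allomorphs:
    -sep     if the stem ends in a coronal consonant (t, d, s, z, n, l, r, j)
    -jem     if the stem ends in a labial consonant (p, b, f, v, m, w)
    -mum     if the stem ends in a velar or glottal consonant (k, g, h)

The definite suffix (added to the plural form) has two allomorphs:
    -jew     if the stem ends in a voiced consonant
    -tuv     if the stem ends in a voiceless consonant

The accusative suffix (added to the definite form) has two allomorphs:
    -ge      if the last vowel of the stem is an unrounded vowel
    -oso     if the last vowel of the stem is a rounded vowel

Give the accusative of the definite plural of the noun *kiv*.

kivjemjewge

*kiv* — final consonant /v/ (labial) → -jem → *kivjem*.
The plural form *kivjem* — final consonant /m/ (voiced) → -jew → *kivjemjew*.
Since the last vowel of the definite form *kivjemjew* is /e/ (an unrounded vowel), it takes -ge, giving *kivjemjewge*.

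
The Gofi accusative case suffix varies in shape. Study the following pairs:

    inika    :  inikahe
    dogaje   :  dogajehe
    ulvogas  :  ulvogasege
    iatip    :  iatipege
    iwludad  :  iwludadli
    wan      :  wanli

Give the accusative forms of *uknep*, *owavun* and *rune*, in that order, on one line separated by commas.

The alternation tracks the final sound of the stem — -ege when the stem ends in a voiceless consonant (*ulvogas*, *iatip*); -li when the stem ends in a voiced consonant (*iwludad*, *wan*); -he when the stem ends in a vowel (*inika*, *dogaje*).
*uknep* — final sound /p/ (a voiceless consonant) → -ege → *uknepege*.
*owavun*: final sound = /n/, a voiced consonant → -li → *owavunli*.
Since the final sound of *rune* is /e/ (a vowel), it takes -he, giving *runehe*.

uknepege, owavunli, runehe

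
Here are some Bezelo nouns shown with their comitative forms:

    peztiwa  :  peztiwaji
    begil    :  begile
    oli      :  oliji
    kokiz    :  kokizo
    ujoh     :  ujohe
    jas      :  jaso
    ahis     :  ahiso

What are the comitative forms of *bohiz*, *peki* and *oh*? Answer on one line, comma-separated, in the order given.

bohizo, pekiji, ohe

The suffix is conditioned by the final sound: -o when the stem ends in a sibilant (*kokiz*, *jas*, *ahis*); -e when the stem ends in a non-sibilant consonant (*begil*, *ujoh*); -ji when the stem ends in a vowel (*peztiwa*, *oli*).
*bohiz*: final sound = /z/, a sibilant → -o → *bohizo*.
*peki* — final sound /i/ (a vowel) → -ji → *pekiji*.
*oh*: final sound = /h/, a non-sibilant consonant → -e → *ohe*.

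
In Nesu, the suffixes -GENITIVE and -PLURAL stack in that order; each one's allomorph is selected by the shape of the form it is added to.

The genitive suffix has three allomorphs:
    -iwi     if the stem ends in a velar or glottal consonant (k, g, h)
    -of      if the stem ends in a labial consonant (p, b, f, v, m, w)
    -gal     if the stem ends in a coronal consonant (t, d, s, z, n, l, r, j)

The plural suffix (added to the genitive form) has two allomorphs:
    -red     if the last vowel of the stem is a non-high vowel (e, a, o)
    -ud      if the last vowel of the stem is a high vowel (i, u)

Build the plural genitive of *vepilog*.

*vepilog* — final consonant /g/ (velar/glottal) → -iwi → *vepilogiwi*.
The genitive form *vepilogiwi*: last vowel = /i/, a high vowel → -ud → *vepilogiwiud*.

vepilogiwiud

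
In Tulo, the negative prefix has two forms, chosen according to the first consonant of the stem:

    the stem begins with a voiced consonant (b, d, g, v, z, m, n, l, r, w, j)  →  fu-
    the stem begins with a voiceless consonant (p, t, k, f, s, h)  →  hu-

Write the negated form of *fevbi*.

hufevbi

*fevbi*: first consonant = /f/, voiceless → hu- → *hufevbi*.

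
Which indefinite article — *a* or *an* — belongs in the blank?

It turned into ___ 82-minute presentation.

The indefinite article is chosen by the initial *sound* of the following word, not its spelling.
The number *82* is spoken "eighty-…", beginning with /ˈeɪti/ — a vowel sound.
So the article is *an*: It turned into an 82-minute presentation.

an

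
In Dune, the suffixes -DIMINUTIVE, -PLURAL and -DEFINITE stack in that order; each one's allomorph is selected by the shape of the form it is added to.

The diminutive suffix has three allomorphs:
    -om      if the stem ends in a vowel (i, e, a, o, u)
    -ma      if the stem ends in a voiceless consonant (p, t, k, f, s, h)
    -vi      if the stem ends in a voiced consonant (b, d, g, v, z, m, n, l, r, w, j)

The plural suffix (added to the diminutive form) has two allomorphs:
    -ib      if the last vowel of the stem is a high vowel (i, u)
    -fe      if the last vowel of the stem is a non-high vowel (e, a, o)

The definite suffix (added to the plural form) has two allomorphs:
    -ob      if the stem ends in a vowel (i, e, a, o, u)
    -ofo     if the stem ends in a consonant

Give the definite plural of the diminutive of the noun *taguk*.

The final sound of *taguk* is /k/, which is a voiceless consonant, so the diminutive suffix is -ma, giving *tagukma*.
The diminutive form *tagukma*: last vowel = /a/, a non-high vowel → -fe → *tagukmafe*.
The plural form *tagukmafe* — final sound /e/ (a vowel) → -ob → *tagukmafeob*.

tagukmafeob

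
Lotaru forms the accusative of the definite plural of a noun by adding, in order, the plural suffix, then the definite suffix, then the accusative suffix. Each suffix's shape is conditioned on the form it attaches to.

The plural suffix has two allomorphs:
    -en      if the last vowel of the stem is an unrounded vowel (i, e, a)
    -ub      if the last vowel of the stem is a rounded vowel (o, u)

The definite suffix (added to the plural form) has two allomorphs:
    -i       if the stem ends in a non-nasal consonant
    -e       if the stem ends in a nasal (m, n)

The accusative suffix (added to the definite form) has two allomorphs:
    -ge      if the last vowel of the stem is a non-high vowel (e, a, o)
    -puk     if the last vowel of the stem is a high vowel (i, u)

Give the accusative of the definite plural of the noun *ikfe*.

Since the last vowel of *ikfe* is /e/ (an unrounded vowel), it takes -en, giving *ikfeen*.
The final consonant of the plural form *ikfeen* is /n/, which is a nasal, so the definite suffix is -e, giving *ikfeene*.
Since the last vowel of the definite form *ikfeene* is /e/ (a non-high vowel), it takes -ge, giving *ikfeenege*.

ikfeenege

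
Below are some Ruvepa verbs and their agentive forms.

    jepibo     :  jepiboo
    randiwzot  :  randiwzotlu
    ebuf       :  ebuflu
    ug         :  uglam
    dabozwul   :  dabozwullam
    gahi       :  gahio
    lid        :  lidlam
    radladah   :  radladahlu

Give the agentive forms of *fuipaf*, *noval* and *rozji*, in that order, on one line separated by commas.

fuipaflu, novallam, rozjio

The suffix is conditioned by the final sound: -lu when the stem ends in a voiceless consonant (*randiwzot*, *ebuf*, *radladah*); -lam when the stem ends in a voiced consonant (*ug*, *dabozwul*, *lid*); -o when the stem ends in a vowel (*jepibo*, *gahi*).
*fuipaf*: final sound = /f/, a voiceless consonant → -lu → *fuipaflu*.
The final sound of *noval* is /l/, which is a voiced consonant, so the suffix is -lam, giving *novallam*.
The final sound of *rozji* is /i/, which is a vowel, so the suffix is -o, giving *rozjio*.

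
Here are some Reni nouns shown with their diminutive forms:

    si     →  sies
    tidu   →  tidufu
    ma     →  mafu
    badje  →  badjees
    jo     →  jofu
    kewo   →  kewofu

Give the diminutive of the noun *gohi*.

Looking at the last vowel of each stem: -es when the last vowel of the stem is a front vowel (*si*, *badje*); -fu when the last vowel of the stem is a back vowel (*tidu*, *ma*, *jo*, *kewo*).
*gohi* — last vowel /i/ (a front vowel) → -es → *gohies*.

gohies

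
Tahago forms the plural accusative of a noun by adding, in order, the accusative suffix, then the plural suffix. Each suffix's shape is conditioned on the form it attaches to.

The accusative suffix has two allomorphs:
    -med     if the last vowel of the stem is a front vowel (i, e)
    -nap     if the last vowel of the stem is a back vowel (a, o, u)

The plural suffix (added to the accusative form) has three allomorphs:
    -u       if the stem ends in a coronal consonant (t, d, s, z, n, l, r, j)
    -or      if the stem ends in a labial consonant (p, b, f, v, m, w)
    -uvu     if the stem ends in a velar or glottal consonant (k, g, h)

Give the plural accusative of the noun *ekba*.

ekbanapor

*ekba* — last vowel /a/ (a back vowel) → -nap → *ekbanap*.
The accusative form *ekbanap*: final consonant = /p/, labial → -or → *ekbanapor*.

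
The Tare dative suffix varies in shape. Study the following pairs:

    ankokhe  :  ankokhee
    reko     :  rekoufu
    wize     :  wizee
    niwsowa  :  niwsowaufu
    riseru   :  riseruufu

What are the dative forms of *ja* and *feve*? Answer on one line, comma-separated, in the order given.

jaufu, fevee

Looking at the last vowel of each stem: -e when the last vowel of the stem is a front vowel (*ankokhe*, *wize*); -ufu when the last vowel of the stem is a back vowel (*reko*, *niwsowa*, *riseru*).
The last vowel of *ja* is /a/, which is a back vowel, so the suffix is -ufu, giving *jaufu*.
Since the last vowel of *feve* is /e/ (a front vowel), it takes -e, giving *fevee*.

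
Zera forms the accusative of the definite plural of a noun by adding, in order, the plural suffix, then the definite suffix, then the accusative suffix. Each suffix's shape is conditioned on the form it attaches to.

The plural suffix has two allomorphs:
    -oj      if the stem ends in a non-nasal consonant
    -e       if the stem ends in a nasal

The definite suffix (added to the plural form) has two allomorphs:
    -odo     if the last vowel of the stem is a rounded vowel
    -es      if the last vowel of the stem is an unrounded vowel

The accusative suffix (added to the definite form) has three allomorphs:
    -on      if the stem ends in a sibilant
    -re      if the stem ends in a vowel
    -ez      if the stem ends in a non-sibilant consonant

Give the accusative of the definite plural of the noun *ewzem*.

The final consonant of *ewzem* is /m/, which is a nasal, so the plural suffix is -e, giving *ewzeme*.
The last vowel of the plural form *ewzeme* is /e/, which is an unrounded vowel, so the definite suffix is -es, giving *ewzemees*.
Since the final sound of the definite form *ewzemees* is /s/ (a sibilant), it takes -on, giving *ewzemeeson*.

ewzemeeson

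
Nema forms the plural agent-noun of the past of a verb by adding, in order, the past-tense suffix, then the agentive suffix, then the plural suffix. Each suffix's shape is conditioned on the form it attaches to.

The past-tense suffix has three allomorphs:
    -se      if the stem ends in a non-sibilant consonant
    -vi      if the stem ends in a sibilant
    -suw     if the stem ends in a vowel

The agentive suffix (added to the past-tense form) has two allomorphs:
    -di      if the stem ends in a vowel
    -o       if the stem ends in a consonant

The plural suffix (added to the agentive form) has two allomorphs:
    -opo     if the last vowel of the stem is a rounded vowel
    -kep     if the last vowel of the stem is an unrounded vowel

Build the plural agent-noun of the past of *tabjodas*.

Since the final sound of *tabjodas* is /s/ (a sibilant), it takes -vi, giving *tabjodasvi*.
The past-tense form *tabjodasvi*: final sound = /i/, a vowel → -di → *tabjodasvidi*.
Since the last vowel of the agentive form *tabjodasvidi* is /i/ (an unrounded vowel), it takes -kep, giving *tabjodasvidikep*.

tabjodasvidikep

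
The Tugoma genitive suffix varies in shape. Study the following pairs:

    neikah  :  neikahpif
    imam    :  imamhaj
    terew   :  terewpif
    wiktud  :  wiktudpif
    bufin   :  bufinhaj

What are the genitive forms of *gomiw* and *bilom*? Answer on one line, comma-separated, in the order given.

Looking at the final consonant of each stem: -haj when the stem ends in a nasal (*imam*, *bufin*); -pif when the stem ends in a non-nasal consonant (*neikah*, *terew*, *wiktud*).
*gomiw* — final consonant /w/ (non-nasal) → -pif → *gomiwpif*.
The final consonant of *bilom* is /m/, which is a nasal, so the suffix is -haj, giving *bilomhaj*.

gomiwpif, bilomhaj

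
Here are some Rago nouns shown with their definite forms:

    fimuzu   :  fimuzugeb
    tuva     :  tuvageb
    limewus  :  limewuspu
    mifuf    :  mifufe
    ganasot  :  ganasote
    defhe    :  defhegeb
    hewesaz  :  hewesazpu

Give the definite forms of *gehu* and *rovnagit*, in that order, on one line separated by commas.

gehugeb, rovnagite

Looking at the final sound of each stem: -pu when the stem ends in a sibilant (*limewus*, *hewesaz*); -e when the stem ends in a non-sibilant consonant (*mifuf*, *ganasot*); -geb when the stem ends in a vowel (*fimuzu*, *tuva*, *defhe*).
*gehu* — final sound /u/ (a vowel) → -geb → *gehugeb*.
The final sound of *rovnagit* is /t/, which is a non-sibilant consonant, so the suffix is -e, giving *rovnagite*.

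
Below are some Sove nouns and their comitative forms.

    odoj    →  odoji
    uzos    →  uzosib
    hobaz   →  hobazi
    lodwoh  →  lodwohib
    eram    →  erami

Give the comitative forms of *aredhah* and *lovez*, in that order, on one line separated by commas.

The suffix is conditioned by the final consonant: -ib when the stem ends in a voiceless consonant (*uzos*, *lodwoh*); -i when the stem ends in a voiced consonant (*odoj*, *hobaz*, *eram*).
The final consonant of *aredhah* is /h/, which is voiceless, so the suffix is -ib, giving *aredhahib*.
The final consonant of *lovez* is /z/, which is voiced, so the suffix is -i, giving *lovezi*.

aredhahib, lovezi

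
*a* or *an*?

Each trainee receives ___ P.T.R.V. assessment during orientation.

The indefinite article is chosen by the initial *sound* of the following word, not its spelling.
The initialism *P.T.R.V.* is read letter by letter; the first letter, P, is pronounced /piː/, which begins with a consonant sound.
So the article is *a*: Each trainee receives a P.T.R.V. assessment during orientation.

a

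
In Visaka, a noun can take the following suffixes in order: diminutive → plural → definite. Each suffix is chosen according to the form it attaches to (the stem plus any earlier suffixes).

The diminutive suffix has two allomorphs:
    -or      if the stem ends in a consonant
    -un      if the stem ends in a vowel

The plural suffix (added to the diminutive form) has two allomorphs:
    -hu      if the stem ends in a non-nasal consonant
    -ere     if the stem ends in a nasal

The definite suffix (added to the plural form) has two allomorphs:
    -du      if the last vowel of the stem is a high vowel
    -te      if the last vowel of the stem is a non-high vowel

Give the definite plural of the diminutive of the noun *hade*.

*hade*: final sound = /e/, a vowel → -un → *hadeun*.
The final consonant of the diminutive form *hadeun* is /n/, which is a nasal, so the plural suffix is -ere, giving *hadeunere*.
The last vowel of the plural form *hadeunere* is /e/, which is a non-high vowel, so the definite suffix is -te, giving *hadeunerete*.

hadeunerete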